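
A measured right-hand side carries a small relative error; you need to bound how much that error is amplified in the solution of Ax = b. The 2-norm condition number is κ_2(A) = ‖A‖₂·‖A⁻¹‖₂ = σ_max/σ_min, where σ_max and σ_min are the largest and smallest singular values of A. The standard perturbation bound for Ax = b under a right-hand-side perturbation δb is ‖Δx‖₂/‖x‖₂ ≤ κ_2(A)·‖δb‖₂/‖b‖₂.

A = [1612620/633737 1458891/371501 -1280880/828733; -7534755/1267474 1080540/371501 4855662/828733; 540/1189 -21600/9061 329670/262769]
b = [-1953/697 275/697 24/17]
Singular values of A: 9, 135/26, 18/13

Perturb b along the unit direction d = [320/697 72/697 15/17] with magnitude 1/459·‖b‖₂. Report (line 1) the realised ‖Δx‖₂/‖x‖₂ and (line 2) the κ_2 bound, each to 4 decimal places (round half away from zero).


0.0085
0.0142

largest singular value 9, smallest 18/13
κ = σ_max/σ_min = 9/(18/13) = 6.5000
bound on ‖Δx‖/‖x‖: κ·ε = 6.5000·1/459 = 0.0142
solve Ax = b  →  x = [-0.1703 -0.5393 0.1622]
2-norm of b is 3.1623; of x, 0.5884
Δx = A⁻¹·δb where δb = 1/459·3.1623·d; ‖Δx‖ = 0.0050
relative error = 0.0085
realised/bound (from unrounded values) ≈ 0.5972


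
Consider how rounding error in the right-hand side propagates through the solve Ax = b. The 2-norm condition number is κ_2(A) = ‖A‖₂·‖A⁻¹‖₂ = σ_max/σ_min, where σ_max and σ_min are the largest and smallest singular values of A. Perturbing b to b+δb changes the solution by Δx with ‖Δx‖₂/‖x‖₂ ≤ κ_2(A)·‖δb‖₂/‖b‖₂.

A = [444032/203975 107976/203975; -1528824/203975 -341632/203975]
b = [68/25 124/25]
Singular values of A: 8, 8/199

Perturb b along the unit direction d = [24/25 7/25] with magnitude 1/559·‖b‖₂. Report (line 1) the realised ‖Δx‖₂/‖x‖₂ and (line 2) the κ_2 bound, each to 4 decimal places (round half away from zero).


0.0025
0.3560

σ_max = 8, σ_min = 8/199
condition number: 8 ÷ (8/199) = 199.0000
perturbation bound = 199.0000·1/559 = 0.3560
solve Ax = b  →  x = [-22.3293 96.9634]
‖b‖₂ = 5.6569 and ‖x‖₂ = 99.5013
Δx = A⁻¹·δb where δb = 1/559·5.6569·d; ‖Δx‖ = 0.2517
relative error = 0.0025
realised/bound (from unrounded values) ≈ 0.0071


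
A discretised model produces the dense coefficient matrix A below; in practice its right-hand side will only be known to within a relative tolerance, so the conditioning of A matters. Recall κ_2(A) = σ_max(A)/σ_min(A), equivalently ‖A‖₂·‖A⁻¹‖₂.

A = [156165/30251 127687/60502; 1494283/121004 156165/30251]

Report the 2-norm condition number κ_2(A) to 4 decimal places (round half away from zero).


form AᵀA = [15521194081/86638864 1616776245/21659716; 1616776245/21659716 673692301/21659716] with trace 107786765/512656 and determinant 707281/2050624
char-poly roots: 841/4 and 841/512656
σ_max=√(841/4)=(29/2), σ_min=√(841/512656)=(29/716) → κ = 358.0000

358.0000


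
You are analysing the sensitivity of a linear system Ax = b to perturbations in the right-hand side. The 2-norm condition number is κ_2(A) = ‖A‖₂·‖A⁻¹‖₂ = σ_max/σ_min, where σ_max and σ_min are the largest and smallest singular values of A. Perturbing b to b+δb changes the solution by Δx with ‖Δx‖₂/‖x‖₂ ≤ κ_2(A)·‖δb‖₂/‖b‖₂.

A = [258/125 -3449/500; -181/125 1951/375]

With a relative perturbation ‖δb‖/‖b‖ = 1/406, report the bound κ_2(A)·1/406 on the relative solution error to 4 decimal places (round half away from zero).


form AᵀA = [3973/625 -81641/3750; -81641/3750 6718513/90000] with trace 11665/144 and determinant 9/16
λ_max, λ_min = (11665/144 ± √136025569/20736)/2 = 81, 1/144
σ_max=√81=9, σ_min=√(1/144)=(1/12) → κ = 108.0000
bound on ‖Δx‖/‖x‖: κ·ε = 108.0000·1/406 = 0.2660

0.2660


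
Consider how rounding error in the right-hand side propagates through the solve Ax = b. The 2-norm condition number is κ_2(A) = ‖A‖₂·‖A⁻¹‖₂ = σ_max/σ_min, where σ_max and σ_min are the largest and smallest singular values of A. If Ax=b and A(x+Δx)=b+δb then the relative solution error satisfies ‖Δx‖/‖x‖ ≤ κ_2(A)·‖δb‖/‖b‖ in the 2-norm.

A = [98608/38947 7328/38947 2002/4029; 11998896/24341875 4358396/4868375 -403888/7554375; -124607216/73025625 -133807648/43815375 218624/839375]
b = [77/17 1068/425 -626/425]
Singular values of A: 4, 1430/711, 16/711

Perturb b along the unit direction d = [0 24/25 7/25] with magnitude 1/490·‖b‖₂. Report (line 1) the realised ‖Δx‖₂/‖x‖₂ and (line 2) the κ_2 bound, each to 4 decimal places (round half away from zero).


from the listed singular values, σ₁ = 4, σ_n = 16/711
κ = σ_max/σ_min = 4/(16/711) = 177.7500
worst-case relative error ≤ 177.7500 × 1/490 = 0.3628
solve Ax = b  →  x = [-16.2936 16.8987 85.7377]
‖b‖ = 5.3852, ‖x‖ = 88.8931
δb = ε·‖b‖·d = [0.0000 0.0106 0.0031]; solving A·Δx = δb gives ‖Δx‖ = 0.4884
realised ‖Δx‖/‖x‖ = 0.0055
tightness: 0.0055 against a bound of 0.3628 (unrounded ratio ≈ 0.0151)

0.0055
0.3628


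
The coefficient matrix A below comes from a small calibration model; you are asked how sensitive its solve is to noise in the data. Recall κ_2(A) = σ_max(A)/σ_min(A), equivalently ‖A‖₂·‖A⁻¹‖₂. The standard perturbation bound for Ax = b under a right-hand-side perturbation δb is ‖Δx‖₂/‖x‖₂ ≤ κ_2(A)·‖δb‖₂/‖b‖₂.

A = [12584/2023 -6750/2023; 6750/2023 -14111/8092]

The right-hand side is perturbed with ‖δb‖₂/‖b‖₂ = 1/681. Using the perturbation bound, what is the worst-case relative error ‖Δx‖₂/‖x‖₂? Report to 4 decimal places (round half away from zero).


0.3289

form AᵀA = [705604/14161 -752625/28322; -752625/28322 3211489/226576] with trace 50177/784 and determinant 4/49
eigenvalues of AᵀA: λ = (tr ± √(tr²−4·det))/2 = 64, 1/784
σ_max=√64=8, σ_min=√(1/784)=(1/28) → κ = 224.0000
perturbation bound = 224.0000·1/681 = 0.3289


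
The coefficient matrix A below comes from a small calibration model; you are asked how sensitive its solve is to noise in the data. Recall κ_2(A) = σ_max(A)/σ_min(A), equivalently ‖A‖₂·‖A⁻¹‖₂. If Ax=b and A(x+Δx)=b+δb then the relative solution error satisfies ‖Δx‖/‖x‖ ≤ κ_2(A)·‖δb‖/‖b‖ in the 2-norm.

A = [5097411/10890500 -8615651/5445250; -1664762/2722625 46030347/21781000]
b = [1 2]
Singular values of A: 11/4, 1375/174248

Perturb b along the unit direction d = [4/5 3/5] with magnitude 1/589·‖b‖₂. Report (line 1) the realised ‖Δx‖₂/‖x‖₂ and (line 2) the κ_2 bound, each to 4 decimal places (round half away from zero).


from the listed singular values, σ₁ = 11/4, σ_n = 1375/174248
condition number: (11/4) ÷ (1375/174248) = 348.4960
κ_2(A)·‖δb‖/‖b‖ = 0.5917
solve Ax = b  →  x = [243.2118 71.3155]
2-norm of b is 2.2361; of x, 253.4519
with δb = [0.0030 0.0023], A·Δx = δb → ‖Δx‖ = 0.4811
dividing the unrounded norms, ‖Δx‖/‖x‖ = 0.0019
tightness: 0.0019 against a bound of 0.5917 (unrounded ratio ≈ 0.0032)

0.0019
0.5917


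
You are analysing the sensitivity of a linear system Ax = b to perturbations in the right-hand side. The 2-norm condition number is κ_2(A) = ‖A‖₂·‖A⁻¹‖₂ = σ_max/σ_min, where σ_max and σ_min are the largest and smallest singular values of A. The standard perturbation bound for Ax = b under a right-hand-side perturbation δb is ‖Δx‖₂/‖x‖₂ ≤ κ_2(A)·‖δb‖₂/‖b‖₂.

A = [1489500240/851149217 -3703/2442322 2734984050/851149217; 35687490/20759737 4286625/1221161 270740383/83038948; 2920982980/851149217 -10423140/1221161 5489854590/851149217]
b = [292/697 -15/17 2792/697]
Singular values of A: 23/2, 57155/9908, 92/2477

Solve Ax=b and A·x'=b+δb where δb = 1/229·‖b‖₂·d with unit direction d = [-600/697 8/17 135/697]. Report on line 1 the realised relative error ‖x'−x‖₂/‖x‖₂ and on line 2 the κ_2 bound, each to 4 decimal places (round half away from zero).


σ_max = 23/2, σ_min = 92/2477
κ_2(A) = (23/2) / (92/2477) = 309.6250
perturbation bound = 309.6250·1/229 = 1.3521
solve Ax = b  →  x = [0.0538 -0.3714 0.1009]
‖b‖₂ = 4.1231 and ‖x‖₂ = 0.3886
re-solving with b+δb shifts x by Δx of norm 0.4848
dividing the unrounded norms, ‖Δx‖/‖x‖ = 1.2474
realised/bound (from unrounded values) ≈ 0.9225

1.2474
1.3521


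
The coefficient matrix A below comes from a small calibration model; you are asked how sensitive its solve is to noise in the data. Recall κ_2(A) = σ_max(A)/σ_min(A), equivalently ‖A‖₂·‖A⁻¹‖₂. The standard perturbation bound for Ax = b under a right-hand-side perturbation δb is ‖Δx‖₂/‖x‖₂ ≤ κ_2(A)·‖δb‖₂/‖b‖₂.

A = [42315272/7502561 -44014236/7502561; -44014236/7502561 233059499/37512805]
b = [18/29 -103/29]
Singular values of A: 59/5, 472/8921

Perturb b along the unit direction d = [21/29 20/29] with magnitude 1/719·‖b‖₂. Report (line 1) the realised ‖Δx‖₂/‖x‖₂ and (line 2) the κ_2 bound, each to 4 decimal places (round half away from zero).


σ_max = 59/5, σ_min = 472/8921
condition number: (59/5) ÷ (472/8921) = 223.0250
κ_2(A)·‖δb‖/‖b‖ = 0.3102
solve Ax = b  →  x = [-27.1977 -26.2537]
‖b‖ = 3.6056, ‖x‖ = 37.8017
with δb = [0.0036 0.0035], A·Δx = δb → ‖Δx‖ = 0.0948
dividing the unrounded norms, ‖Δx‖/‖x‖ = 0.0025
realised/bound (from unrounded values) ≈ 0.0081

0.0025
0.3102


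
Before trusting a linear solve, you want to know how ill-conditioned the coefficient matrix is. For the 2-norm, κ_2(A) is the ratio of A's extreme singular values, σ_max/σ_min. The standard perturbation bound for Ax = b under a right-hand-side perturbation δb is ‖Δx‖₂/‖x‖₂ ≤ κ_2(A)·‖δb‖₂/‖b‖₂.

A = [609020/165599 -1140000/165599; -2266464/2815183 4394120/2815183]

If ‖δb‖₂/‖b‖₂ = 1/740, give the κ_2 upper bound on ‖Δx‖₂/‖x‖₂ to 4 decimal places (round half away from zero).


0.4366

form AᵀA = [66822432016/4714607569 -125286641280/4714607569; -125286641280/4714607569 234915342400/4714607569] with trace 1044075344/16313521 and determinant 640000/16313521
eigenvalues of AᵀA: λ = (tr ± √(tr²−4·det))/2 = 64, 10000/16313521
so κ_2 = √(64 / (10000/16313521)) = 323.1200
κ_2(A)·‖δb‖/‖b‖ = 0.4366


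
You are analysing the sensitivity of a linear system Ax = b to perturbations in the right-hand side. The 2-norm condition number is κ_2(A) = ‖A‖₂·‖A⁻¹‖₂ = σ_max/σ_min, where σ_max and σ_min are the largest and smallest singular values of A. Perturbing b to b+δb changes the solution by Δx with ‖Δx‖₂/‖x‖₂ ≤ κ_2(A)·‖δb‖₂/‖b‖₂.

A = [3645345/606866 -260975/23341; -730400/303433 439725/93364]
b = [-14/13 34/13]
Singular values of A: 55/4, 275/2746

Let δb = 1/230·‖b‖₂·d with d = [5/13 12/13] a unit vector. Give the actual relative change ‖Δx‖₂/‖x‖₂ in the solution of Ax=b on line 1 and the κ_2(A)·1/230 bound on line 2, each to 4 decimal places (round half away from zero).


0.0061
0.5970

from the listed singular values, σ₁ = 55/4, σ_n = 275/2746
κ_2(A) = (55/4) / (275/2746) = 137.3000
bound on ‖Δx‖/‖x‖: κ·ε = 137.3000·1/230 = 0.5970
solve Ax = b  →  x = [17.5529 9.5264]
‖b‖₂ = 2.8284 and ‖x‖₂ = 19.9714
with δb = [0.0047 0.0114], A·Δx = δb → ‖Δx‖ = 0.1228
realised ‖Δx‖/‖x‖ = 0.0061
so the bound overstates the realised error by a factor of ≈ 97.0883 (computed from the unrounded values)


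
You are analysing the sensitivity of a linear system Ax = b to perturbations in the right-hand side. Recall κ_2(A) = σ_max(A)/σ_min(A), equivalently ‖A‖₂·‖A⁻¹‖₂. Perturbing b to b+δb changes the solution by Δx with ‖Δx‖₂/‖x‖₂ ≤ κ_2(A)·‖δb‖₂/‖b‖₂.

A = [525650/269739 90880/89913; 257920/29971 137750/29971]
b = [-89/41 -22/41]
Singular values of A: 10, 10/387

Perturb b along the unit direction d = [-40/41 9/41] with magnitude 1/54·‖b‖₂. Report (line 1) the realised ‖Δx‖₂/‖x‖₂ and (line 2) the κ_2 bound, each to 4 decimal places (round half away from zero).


0.0207
7.1667

σ_max = 10, σ_min = 10/387
κ_2(A) = 10 / (10/387) = 387.0000
worst-case relative error ≤ 387.0000 × 1/54 = 7.1667
solve Ax = b  →  x = [-36.5118 68.2471]
2-norm of b is 2.2361; of x, 77.4001
with δb = [-0.0404 0.0091], A·Δx = δb → ‖Δx‖ = 1.6025
dividing the unrounded norms, ‖Δx‖/‖x‖ = 0.0207
realised/bound (from unrounded values) ≈ 0.0029


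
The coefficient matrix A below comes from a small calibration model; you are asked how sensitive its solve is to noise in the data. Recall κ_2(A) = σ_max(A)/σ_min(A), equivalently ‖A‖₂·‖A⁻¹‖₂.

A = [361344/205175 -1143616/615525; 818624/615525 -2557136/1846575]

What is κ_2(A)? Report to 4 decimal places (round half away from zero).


318.3750

AᵀA = [73810825216/15154841025 -9299971072/1818580923; -9299971072/1818580923 732386500864/136393569225]; tr = 1660741888/162180225, det = 4194304/4054505625
char-poly roots: 256/25 and 16384/162180225
κ_2(A) = √(λ_max/λ_min) = √((256/25) / (16384/162180225)) = 318.3750


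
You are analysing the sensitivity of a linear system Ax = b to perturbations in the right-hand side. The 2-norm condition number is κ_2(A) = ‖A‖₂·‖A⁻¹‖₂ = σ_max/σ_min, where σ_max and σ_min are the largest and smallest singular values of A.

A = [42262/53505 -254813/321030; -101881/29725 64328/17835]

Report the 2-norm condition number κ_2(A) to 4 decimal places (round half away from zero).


AᵀA = [526716661/42575625 -331814483/25545375; -331814483/25545375 167242277/12261780]; tr = 47404381/1822500, det = 83521/5062500
char-poly roots: 2601/100 and 289/455625
so κ_2 = √((2601/100) / (289/455625)) = 202.5000

202.5000


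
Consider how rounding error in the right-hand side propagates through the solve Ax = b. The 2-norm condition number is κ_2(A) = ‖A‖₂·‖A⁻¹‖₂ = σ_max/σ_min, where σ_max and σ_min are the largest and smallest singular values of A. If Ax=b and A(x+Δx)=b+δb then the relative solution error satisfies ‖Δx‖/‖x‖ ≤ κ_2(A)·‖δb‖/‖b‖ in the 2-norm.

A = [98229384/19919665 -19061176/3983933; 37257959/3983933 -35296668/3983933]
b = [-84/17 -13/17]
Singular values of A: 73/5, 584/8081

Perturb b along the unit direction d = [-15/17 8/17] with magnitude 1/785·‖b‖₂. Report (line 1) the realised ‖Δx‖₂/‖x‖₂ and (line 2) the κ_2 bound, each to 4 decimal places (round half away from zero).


largest singular value 73/5, smallest 584/8081
condition number: (73/5) ÷ (584/8081) = 202.0250
bound on ‖Δx‖/‖x‖: κ·ε = 202.0250·1/785 = 0.2574
solve Ax = b  →  x = [38.0231 40.2222]
‖b‖ = 5.0000, ‖x‖ = 55.3497
Δx = A⁻¹·δb where δb = 1/785·5.0000·d; ‖Δx‖ = 0.0881
realised ‖Δx‖/‖x‖ = 0.0016
tightness: 0.0016 against a bound of 0.2574 (unrounded ratio ≈ 0.0062)

0.0016
0.2574


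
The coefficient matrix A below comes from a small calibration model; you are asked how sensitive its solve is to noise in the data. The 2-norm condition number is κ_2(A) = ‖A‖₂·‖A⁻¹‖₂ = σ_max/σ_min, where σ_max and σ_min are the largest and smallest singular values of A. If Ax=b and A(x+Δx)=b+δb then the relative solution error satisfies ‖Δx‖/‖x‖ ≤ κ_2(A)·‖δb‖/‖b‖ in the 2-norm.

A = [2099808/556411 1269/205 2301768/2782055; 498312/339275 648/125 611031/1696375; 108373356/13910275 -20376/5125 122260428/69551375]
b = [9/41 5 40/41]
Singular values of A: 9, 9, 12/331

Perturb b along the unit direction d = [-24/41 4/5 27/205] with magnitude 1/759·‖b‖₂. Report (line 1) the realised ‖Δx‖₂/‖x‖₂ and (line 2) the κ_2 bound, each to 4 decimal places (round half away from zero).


σ_max = 9, σ_min = 12/331
κ = σ_max/σ_min = 9/(12/331) = 248.2500
κ_2(A)·‖δb‖/‖b‖ = 0.3271
solve Ax = b  →  x = [-24.0244 0.2889 107.6862]
2-norm of b is 5.0990; of x, 110.3339
Δx = A⁻¹·δb where δb = 1/759·5.0990·d; ‖Δx‖ = 0.1853
dividing the unrounded norms, ‖Δx‖/‖x‖ = 0.0017
realised/bound (from unrounded values) ≈ 0.0051

0.0017
0.3271


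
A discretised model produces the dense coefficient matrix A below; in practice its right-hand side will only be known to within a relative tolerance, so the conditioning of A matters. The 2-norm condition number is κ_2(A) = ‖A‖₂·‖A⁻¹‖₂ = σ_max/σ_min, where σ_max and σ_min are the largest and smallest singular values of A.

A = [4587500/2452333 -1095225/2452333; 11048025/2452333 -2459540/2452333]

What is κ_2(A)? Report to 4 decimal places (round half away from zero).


M = AᵀA = [846769305625/35585426881 -190517184000/35585426881; -190517184000/35585426881 42892632025/35585426881]. tr(M)=529245650/21169201, det(M)=390625/21169201
eigenvalues of AᵀA: λ = (tr ± √(tr²−4·det))/2 = 25, 15625/21169201
κ_2(A) = √(λ_max/λ_min) = √(25 / (15625/21169201)) = 184.0400

184.0400


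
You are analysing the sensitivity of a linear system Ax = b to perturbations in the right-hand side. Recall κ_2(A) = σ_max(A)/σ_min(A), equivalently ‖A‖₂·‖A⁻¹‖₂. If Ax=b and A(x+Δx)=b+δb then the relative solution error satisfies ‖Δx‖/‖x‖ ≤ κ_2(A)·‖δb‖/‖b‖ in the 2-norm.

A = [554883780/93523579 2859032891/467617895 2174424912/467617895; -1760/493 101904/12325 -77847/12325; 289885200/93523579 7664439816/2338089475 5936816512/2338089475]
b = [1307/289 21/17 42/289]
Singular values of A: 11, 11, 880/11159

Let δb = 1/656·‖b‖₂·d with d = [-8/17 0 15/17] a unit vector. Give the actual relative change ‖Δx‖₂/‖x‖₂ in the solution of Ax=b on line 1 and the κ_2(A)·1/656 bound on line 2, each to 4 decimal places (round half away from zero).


σ_max = 11, σ_min = 880/11159
condition number: 11 ÷ (880/11159) = 139.4875
perturbation bound = 139.4875·1/656 = 0.2126
solve Ax = b  →  x = [18.5532 -4.5803 -16.6777]
‖b‖₂ = 4.6904 and ‖x‖₂ = 25.3643
with δb = [-0.0034 0.0000 0.0063], A·Δx = δb → ‖Δx‖ = 0.0907
realised ‖Δx‖/‖x‖ = 0.0036
tightness: 0.0036 against a bound of 0.2126 (unrounded ratio ≈ 0.0168)

0.0036
0.2126


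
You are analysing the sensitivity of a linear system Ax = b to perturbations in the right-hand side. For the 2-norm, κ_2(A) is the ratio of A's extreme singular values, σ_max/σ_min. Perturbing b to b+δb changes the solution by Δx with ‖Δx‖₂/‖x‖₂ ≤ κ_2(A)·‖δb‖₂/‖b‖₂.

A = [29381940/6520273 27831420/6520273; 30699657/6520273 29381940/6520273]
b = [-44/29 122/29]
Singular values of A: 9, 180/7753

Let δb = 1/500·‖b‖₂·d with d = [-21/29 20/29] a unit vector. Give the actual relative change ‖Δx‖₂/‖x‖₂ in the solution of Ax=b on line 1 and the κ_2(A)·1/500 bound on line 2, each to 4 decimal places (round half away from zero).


0.0022
0.7753

from the listed singular values, σ₁ = 9, σ_n = 180/7753
κ_2(A) = 9 / (180/7753) = 387.6500
worst-case relative error ≤ 387.6500 × 1/500 = 0.7753
solve Ax = b  →  x = [-118.6590 124.9142]
‖b‖ = 4.4721, ‖x‖ = 172.2890
δb = ε·‖b‖·d = [-0.0065 0.0062]; solving A·Δx = δb gives ‖Δx‖ = 0.3852
dividing the unrounded norms, ‖Δx‖/‖x‖ = 0.0022
realised/bound (from unrounded values) ≈ 0.0029


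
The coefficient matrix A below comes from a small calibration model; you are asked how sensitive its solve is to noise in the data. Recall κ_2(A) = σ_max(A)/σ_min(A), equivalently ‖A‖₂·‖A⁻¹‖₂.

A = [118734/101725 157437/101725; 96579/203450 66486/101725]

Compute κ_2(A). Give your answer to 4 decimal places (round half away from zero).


form AᵀA = [77773437/48984500 25921539/12246125; 25921539/12246125 34564257/12246125] with trace 43206093/9796900 and determinant 194481/244922500
λ_max, λ_min = (43206093/9796900 ± √74658464903169/3839169984400)/2 = 441/100, 441/2449225
κ_2(A) = √(λ_max/λ_min) = √((441/100) / (441/2449225)) = 156.5000

156.5000


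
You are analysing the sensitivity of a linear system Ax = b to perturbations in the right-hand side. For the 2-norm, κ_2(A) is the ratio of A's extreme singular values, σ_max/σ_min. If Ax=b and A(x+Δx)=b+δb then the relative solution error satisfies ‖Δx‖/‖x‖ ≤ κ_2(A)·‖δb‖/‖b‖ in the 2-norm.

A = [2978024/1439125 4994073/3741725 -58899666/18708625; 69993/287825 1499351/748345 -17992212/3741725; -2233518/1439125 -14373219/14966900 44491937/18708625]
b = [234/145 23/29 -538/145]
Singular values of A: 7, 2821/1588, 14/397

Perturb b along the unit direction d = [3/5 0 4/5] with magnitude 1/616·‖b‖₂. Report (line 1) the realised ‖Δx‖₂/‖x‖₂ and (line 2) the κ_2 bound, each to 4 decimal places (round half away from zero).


σ_max = 7, σ_min = 14/397
κ = σ_max/σ_min = 7/(14/397) = 198.5000
κ_2(A)·‖δb‖/‖b‖ = 0.3222
solve Ax = b  →  x = [1.2008 -52.3147 -21.9020]
‖b‖₂ = 4.1231 and ‖x‖₂ = 56.7271
δb = ε·‖b‖·d = [0.0040 0.0000 0.0054]; solving A·Δx = δb gives ‖Δx‖ = 0.1898
realised ‖Δx‖/‖x‖ = 0.0033
so the bound overstates the realised error by a factor of ≈ 96.3084 (computed from the unrounded values)

0.0033
0.3222


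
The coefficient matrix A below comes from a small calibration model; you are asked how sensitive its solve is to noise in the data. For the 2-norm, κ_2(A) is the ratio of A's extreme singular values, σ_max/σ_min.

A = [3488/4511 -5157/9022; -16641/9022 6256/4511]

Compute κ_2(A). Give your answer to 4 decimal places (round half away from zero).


347.0000

AᵀA = [1926553/481636 -361224/120409; -361224/120409 1083697/481636]; tr = 1505125/240818, det = 625/1926544
λ_max, λ_min = (1505125/240818 ± √566331502500/14498327281)/2 = 25/4, 25/481636
κ_2(A) = √(λ_max/λ_min) = √((25/4) / (25/481636)) = 347.0000


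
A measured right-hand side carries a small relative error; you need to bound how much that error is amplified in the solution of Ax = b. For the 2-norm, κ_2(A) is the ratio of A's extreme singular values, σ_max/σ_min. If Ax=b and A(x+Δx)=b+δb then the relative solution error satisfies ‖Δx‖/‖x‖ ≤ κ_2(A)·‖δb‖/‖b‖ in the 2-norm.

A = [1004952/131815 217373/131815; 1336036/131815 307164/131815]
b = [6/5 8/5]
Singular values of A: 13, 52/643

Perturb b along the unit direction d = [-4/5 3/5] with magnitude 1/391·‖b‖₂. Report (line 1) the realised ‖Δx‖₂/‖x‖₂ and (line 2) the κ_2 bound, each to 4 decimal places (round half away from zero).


from the listed singular values, σ₁ = 13, σ_n = 52/643
condition number: 13 ÷ (52/643) = 160.7500
κ_2(A)·‖δb‖/‖b‖ = 0.4111
solve Ax = b  →  x = [0.1501 0.0338]
2-norm of b is 2.0000; of x, 0.1538
Δx = A⁻¹·δb where δb = 1/391·2.0000·d; ‖Δx‖ = 0.0633
realised ‖Δx‖/‖x‖ = 0.4111
realised/bound = 1 exactly: the bound is attained for this b and d

0.4111
0.4111


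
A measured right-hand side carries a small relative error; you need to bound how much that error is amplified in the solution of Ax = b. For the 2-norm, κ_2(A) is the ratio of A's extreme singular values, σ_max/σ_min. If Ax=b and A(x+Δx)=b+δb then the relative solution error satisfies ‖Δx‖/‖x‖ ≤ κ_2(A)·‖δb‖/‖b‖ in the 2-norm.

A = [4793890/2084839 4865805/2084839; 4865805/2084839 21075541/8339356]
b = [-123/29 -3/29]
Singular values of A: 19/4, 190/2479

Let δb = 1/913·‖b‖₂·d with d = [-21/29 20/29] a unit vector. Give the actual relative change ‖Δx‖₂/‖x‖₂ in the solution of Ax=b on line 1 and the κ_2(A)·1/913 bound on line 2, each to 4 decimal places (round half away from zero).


0.0015
0.0679

from the listed singular values, σ₁ = 19/4, σ_n = 190/2479
κ_2(A) = (19/4) / (190/2479) = 61.9750
bound on ‖Δx‖/‖x‖: κ·ε = 61.9750·1/913 = 0.0679
solve Ax = b  →  x = [-28.7799 26.5372]
2-norm of b is 4.2426; of x, 39.1472
δb = ε·‖b‖·d = [-0.0034 0.0032]; solving A·Δx = δb gives ‖Δx‖ = 0.0606
dividing the unrounded norms, ‖Δx‖/‖x‖ = 0.0015
realised/bound (from unrounded values) ≈ 0.0228


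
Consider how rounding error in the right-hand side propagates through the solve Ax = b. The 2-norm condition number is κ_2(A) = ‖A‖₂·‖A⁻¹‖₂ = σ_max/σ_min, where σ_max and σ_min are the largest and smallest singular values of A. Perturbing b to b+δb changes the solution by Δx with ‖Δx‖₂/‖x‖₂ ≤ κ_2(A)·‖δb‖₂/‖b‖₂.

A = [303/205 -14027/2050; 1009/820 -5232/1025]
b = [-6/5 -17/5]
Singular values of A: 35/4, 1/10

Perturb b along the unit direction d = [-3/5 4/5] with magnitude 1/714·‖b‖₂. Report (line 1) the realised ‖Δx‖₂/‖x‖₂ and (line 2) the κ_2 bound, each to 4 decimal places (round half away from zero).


σ_max = 35/4, σ_min = 1/10
condition number: (35/4) ÷ (1/10) = 87.5000
perturbation bound = 87.5000·1/714 = 0.1225
solve Ax = b  →  x = [-19.5875 -4.0557]
‖b‖ = 3.6056, ‖x‖ = 20.0029
re-solving with b+δb shifts x by Δx of norm 0.0505
realised ‖Δx‖/‖x‖ = 0.0025
tightness: 0.0025 against a bound of 0.1225 (unrounded ratio ≈ 0.0206)

0.0025
0.1225


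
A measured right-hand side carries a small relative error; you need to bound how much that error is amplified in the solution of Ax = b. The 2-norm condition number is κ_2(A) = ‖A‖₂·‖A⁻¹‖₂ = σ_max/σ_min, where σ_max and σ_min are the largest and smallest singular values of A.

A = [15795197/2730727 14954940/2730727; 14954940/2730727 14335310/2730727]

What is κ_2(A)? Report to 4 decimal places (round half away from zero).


AᵀA = [562590343249/8866670569 535790635380/8866670569; 535790635380/8866670569 510286971700/8866670569]; tr = 1275716189/10543009, det = 1464100/10543009
eigenvalues of AᵀA: λ = (tr ± √(tr²−4·det))/2 = 121, 12100/10543009
κ = σ_max/σ_min = 11/(110/3247) = 324.7000

324.7000


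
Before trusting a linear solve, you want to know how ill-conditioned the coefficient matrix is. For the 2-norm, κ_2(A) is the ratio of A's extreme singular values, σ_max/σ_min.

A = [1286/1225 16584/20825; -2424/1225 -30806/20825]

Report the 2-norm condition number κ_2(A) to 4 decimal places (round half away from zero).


M = AᵀA = [7529572/1500625 5647104/1500625; 5647104/1500625 4235428/1500625]. tr(M)=18824/2401, det(M)=16/30625
char-poly roots: 196/25 and 4/60025
σ_max=√(196/25)=(14/5), σ_min=√(4/60025)=(2/245) → κ = 343.0000

343.0000


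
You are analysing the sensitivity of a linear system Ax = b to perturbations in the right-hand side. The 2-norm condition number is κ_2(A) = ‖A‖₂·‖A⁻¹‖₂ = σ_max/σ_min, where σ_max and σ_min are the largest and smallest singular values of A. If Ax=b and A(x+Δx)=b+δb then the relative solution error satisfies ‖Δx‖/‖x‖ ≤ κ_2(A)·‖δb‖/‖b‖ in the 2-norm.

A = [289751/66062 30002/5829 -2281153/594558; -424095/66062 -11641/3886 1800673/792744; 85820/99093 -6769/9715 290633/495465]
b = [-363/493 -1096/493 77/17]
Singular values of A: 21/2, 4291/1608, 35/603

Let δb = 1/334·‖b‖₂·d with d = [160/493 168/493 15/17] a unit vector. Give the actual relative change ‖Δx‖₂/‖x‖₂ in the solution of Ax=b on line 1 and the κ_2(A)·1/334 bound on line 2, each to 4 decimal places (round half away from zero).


largest singular value 21/2, smallest 35/603
κ = σ_max/σ_min = (21/2)/(35/603) = 180.9000
κ_2(A)·‖δb‖/‖b‖ = 0.5416
solve Ax = b  →  x = [1.1027 30.1956 41.9604]
2-norm of b is 5.0990; of x, 51.7075
re-solving with b+δb shifts x by Δx of norm 0.2630
realised ‖Δx‖/‖x‖ = 0.0051
so the bound overstates the realised error by a factor of ≈ 106.4772 (computed from the unrounded values)

0.0051
0.5416


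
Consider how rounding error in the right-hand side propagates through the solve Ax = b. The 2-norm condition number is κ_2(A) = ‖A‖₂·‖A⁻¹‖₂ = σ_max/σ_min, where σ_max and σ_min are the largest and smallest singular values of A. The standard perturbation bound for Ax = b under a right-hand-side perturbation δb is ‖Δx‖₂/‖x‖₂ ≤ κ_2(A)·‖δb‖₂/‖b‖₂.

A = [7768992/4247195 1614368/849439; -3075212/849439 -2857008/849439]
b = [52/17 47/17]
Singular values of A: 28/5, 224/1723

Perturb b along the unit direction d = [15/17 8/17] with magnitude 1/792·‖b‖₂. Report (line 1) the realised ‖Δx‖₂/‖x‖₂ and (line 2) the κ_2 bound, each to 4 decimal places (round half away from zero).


σ_max = 28/5, σ_min = 224/1723
condition number: (28/5) ÷ (224/1723) = 43.0750
κ_2(A)·‖δb‖/‖b‖ = 0.0544
solve Ax = b  →  x = [-21.3485 22.1570]
2-norm of b is 4.1231; of x, 30.7684
with δb = [0.0046 0.0024], A·Δx = δb → ‖Δx‖ = 0.0400
realised ‖Δx‖/‖x‖ = 0.0013
so the bound overstates the realised error by a factor of ≈ 41.7896 (computed from the unrounded values)

0.0013
0.0544


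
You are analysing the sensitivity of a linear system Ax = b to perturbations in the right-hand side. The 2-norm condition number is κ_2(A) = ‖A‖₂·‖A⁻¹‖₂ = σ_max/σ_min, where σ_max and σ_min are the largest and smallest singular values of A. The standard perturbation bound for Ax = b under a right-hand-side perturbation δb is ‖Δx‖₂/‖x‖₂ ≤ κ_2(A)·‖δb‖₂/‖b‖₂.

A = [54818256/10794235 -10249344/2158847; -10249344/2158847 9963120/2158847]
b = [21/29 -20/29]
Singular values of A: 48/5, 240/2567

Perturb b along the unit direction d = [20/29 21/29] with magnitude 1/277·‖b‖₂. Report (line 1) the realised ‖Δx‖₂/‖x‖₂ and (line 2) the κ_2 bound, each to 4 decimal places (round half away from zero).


0.3707
0.3707

σ_max = 48/5, σ_min = 240/2567
κ = σ_max/σ_min = (48/5)/(240/2567) = 102.6800
perturbation bound = 102.6800·1/277 = 0.3707
solve Ax = b  →  x = [0.0754 -0.0718]
‖b‖₂ = 1.0000 and ‖x‖₂ = 0.1042
with δb = [0.0025 0.0026], A·Δx = δb → ‖Δx‖ = 0.0386
realised ‖Δx‖/‖x‖ = 0.3707
realised/bound = 1 exactly: the bound is attained for this b and d


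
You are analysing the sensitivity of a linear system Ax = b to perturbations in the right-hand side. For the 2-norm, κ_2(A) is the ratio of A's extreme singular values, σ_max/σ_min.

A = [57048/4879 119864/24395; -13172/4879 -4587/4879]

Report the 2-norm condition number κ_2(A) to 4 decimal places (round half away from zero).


74.3750

M = AᵀA = [2039248/14161 4247532/70805; 4247532/70805 8859841/354025]. tr(M)=59841041/354025, det(M)=1827904/354025
solving λ² − 59841041/354025·λ + 1827904/354025 = 0 gives λ = 169, 10816/354025
κ = σ_max/σ_min = 13/(104/595) = 74.3750


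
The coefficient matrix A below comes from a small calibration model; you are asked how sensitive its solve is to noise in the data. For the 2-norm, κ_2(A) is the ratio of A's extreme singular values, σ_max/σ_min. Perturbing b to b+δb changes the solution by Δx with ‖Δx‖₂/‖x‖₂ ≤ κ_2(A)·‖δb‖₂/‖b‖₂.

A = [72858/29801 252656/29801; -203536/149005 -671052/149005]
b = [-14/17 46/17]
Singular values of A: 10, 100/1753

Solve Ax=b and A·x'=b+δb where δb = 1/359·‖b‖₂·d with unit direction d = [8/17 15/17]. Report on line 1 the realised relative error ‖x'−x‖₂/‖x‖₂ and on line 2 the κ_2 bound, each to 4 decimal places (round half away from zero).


0.0039
0.4883

σ_max = 10, σ_min = 100/1753
κ = σ_max/σ_min = 10/(100/1753) = 175.3000
worst-case relative error ≤ 175.3000 × 1/359 = 0.4883
solve Ax = b  →  x = [-33.7136 9.6248]
2-norm of b is 2.8284; of x, 35.0606
with δb = [0.0037 0.0070], A·Δx = δb → ‖Δx‖ = 0.1381
dividing the unrounded norms, ‖Δx‖/‖x‖ = 0.0039
so the bound overstates the realised error by a factor of ≈ 123.9578 (computed from the unrounded values)


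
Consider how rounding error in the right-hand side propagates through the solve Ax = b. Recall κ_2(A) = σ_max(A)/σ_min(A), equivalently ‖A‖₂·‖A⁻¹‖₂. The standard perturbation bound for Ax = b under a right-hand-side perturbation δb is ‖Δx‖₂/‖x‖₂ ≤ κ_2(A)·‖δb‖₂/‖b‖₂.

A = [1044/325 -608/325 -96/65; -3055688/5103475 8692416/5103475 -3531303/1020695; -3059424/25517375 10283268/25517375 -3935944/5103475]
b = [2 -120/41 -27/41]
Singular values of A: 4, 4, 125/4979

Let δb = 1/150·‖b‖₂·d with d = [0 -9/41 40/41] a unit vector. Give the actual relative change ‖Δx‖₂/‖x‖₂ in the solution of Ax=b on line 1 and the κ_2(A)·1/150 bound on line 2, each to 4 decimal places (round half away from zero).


1.0622
1.0622

from the listed singular values, σ₁ = 4, σ_n = 125/4979
κ = σ_max/σ_min = 4/(125/4979) = 159.3280
worst-case relative error ≤ 159.3280 × 1/150 = 1.0622
solve Ax = b  →  x = [0.5160 -0.5620 0.4800]
2-norm of b is 3.6056; of x, 0.9014
with δb = [0.0000 -0.0053 0.0235], A·Δx = δb → ‖Δx‖ = 0.9574
relative error = 1.0622
realised/bound = 1 exactly: the bound is attained for this b and d


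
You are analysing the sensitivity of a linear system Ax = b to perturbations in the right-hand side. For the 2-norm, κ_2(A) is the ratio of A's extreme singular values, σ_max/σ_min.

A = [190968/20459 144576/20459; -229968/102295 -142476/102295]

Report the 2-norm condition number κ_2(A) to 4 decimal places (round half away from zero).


form AᵀA = [573827904/6225025 430100928/6225025; 430100928/6225025 322935696/6225025] with trace 35870544/249001 and determinant 2073600/249001
char-poly roots: 144 and 14400/249001
κ = σ_max/σ_min = 12/(120/499) = 49.9000

49.9000


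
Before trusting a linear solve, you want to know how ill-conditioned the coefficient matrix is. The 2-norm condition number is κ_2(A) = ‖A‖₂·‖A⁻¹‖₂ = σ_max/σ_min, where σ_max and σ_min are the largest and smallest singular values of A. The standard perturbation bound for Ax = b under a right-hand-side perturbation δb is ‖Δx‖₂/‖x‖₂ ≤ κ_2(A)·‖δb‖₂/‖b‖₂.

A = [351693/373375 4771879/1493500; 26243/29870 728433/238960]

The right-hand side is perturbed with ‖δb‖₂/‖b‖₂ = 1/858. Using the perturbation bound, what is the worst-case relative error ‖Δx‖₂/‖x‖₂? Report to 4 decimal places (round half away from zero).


form AᵀA = [1100102581/663062500 30170699811/5304500000; 30170699811/5304500000 827547460441/42436000000] with trace 1436726441/67897600 and determinant 279841/67897600
eigenvalues of AᵀA: λ = (tr ± √(tr²−4·det))/2 = 529/25, 529/2715904
κ_2(A) = √(λ_max/λ_min) = √((529/25) / (529/2715904)) = 329.6000
bound on ‖Δx‖/‖x‖: κ·ε = 329.6000·1/858 = 0.3841

0.3841


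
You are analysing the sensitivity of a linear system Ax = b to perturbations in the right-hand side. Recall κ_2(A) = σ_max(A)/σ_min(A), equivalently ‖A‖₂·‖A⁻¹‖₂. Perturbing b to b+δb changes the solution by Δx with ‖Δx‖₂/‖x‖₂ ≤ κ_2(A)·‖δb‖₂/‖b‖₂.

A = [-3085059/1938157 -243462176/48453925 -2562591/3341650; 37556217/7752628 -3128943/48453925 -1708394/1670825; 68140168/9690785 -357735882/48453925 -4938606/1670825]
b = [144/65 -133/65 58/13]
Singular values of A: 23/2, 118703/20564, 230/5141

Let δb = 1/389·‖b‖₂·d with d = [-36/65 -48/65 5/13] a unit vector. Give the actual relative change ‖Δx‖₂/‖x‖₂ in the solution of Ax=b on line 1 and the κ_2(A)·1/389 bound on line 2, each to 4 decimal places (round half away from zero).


largest singular value 23/2, smallest 230/5141
κ_2(A) = (23/2) / (230/5141) = 257.0500
worst-case relative error ≤ 257.0500 × 1/389 = 0.6608
solve Ax = b  →  x = [8.4865 -9.6644 42.8188]
‖b‖₂ = 5.3852 and ‖x‖₂ = 44.7087
with δb = [-0.0077 -0.0102 0.0053], A·Δx = δb → ‖Δx‖ = 0.3094
realised ‖Δx‖/‖x‖ = 0.0069
tightness: 0.0069 against a bound of 0.6608 (unrounded ratio ≈ 0.0105)

0.0069
0.6608


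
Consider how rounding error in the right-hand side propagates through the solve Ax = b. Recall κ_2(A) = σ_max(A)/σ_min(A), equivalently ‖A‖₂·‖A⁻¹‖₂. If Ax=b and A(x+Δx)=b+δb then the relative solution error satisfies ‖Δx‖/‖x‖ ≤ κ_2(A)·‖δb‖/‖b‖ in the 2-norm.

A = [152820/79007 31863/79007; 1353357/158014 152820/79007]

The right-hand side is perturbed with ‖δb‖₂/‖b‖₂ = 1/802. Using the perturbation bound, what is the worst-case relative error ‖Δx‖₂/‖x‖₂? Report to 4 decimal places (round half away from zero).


M = AᵀA = [1145146329/14853316 64413630/3713329; 64413630/3713329 14496849/3713329]. tr(M)=715725/8836, det(M)=729/8836
char-poly roots: 81 and 9/8836
κ = σ_max/σ_min = 9/(3/94) = 282.0000
bound on ‖Δx‖/‖x‖: κ·ε = 282.0000·1/802 = 0.3516

0.3516


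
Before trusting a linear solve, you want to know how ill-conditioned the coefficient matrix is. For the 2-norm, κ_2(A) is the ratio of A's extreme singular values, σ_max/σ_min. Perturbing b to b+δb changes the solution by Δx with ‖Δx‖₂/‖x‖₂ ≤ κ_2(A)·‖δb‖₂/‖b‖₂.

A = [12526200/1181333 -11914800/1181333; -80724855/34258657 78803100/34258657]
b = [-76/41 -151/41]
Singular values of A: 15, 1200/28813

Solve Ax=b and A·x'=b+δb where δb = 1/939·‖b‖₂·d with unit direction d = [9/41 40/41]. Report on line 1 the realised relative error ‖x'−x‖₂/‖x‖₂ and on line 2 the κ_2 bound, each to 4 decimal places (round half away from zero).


0.0011
0.3836

from the listed singular values, σ₁ = 15, σ_n = 1200/28813
condition number: 15 ÷ (1200/28813) = 360.1625
κ_2(A)·‖δb‖/‖b‖ = 0.3836
solve Ax = b  →  x = [-66.2851 -69.5026]
‖b‖ = 4.1231, ‖x‖ = 96.0434
δb = ε·‖b‖·d = [0.0010 0.0043]; solving A·Δx = δb gives ‖Δx‖ = 0.1054
dividing the unrounded norms, ‖Δx‖/‖x‖ = 0.0011
realised/bound (from unrounded values) ≈ 0.0029


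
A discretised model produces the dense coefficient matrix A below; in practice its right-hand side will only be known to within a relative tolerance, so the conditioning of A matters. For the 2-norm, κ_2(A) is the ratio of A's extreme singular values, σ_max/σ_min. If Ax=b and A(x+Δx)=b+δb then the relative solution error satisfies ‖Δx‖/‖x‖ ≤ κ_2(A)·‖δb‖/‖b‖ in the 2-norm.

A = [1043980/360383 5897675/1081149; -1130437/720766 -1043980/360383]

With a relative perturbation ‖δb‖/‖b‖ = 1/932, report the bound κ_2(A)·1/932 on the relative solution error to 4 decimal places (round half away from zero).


M = AᵀA = [19506798521/1797590404 27430052510/1348192803; 27430052510/1348192803 154296258025/4044578409]. tr(M)=2743066501/55980324, det(M)=1500625/55980324
λ_max, λ_min = (2743066501/55980324 ± √7524077807013573001/3133796675144976)/2 = 49, 30625/55980324
κ = σ_max/σ_min = 7/(175/7482) = 299.2800
worst-case relative error ≤ 299.2800 × 1/932 = 0.3211

0.3211


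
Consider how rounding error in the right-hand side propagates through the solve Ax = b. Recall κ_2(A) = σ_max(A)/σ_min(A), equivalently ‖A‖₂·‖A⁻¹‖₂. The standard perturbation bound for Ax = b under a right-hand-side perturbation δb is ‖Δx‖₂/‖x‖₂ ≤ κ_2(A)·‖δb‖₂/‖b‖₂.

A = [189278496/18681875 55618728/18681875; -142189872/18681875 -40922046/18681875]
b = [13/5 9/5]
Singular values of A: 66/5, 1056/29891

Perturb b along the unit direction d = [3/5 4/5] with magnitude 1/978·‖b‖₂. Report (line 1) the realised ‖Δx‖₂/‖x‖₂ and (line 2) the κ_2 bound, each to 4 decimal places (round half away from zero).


σ_max = 66/5, σ_min = 1056/29891
condition number: (66/5) ÷ (1056/29891) = 373.6375
bound on ‖Δx‖/‖x‖: κ·ε = 373.6375·1/978 = 0.3820
solve Ax = b  →  x = [-23.7042 81.5421]
2-norm of b is 3.1623; of x, 84.9176
Δx = A⁻¹·δb where δb = 1/978·3.1623·d; ‖Δx‖ = 0.0915
dividing the unrounded norms, ‖Δx‖/‖x‖ = 0.0011
realised/bound (from unrounded values) ≈ 0.0028

0.0011
0.3820
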